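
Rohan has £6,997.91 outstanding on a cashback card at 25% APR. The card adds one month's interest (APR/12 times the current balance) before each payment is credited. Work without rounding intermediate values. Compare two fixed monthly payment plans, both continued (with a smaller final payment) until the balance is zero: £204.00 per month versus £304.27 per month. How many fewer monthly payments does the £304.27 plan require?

Monthly rate r = 25%/12 = 2.08333% = 0.0208333.
At £204.00/mo: n = ⌈−ln(1 − rB₀/P)/ln(1+r)⌉ = 61 payments (last £167.53); total interest = total paid − £6,997.91 = £5,409.62.
At £304.27/mo: 32 payments (last £193.86); total interest £2,628.32.
Payments saved = 61 − 32 = 29.

29 fewer payments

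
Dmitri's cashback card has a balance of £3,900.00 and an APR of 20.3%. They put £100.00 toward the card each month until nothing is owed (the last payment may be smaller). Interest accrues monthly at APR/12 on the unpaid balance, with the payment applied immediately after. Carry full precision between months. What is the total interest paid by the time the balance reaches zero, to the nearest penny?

Monthly rate r = 20.3%/12 = 1.69167% = 0.0169167.
Payoff takes n = ⌈−ln(1 − rB₀/P)/ln(1+r)⌉ = ⌈64.266⌉ = 65 payments; the last is £26.77.
Total paid = 64·£100.00 + £26.77 = £6,426.77.
Total interest = total paid − principal = £6,426.77 − £3,900.00 = £2,526.77.

£2,526.77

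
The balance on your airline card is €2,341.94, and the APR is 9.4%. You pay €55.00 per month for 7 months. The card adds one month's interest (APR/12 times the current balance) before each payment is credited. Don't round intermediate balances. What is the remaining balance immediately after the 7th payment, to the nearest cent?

Monthly rate r = 9.4%/12 = 0.783333% = 0.00783333.
Each month: B ← B·(1+r) − €55.00.
Month 1: interest €18.35; balance after payment €2,305.29.
Month 2: interest €18.06; balance after payment €2,268.34.
Month 3: interest €17.77; balance after payment €2,231.11.
Month 4: interest €17.48; balance after payment €2,193.59.
Month 5: interest €17.18; balance after payment €2,155.77.
Month 6: interest €16.89; balance after payment €2,117.66.
Month 7: interest €16.59; balance after payment €2,079.25.

€2,079.25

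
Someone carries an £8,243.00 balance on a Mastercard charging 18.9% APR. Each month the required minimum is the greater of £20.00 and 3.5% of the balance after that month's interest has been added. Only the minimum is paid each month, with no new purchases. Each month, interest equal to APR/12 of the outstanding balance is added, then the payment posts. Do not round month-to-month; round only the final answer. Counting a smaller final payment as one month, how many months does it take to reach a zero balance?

172 months

Monthly rate r = 18.9%/12 = 1.575% = 0.01575.
While 3.5% of the post-interest balance exceeds £20.00, each month B ← (B·(1+r))·(1 − 0.035), i.e. B shrinks by the factor (1+r)·0.965 = 0.9802.
This holds for months 1–135. Entering month 136 the balance is £553.98; 3.5% of the post-interest balance is now below £20.00, so the flat £20.00 minimum applies from here.
From month 136 a fixed £20.00 at rate r clears £553.98 in 37 more payments. Total: 135 + 37 = 172 months.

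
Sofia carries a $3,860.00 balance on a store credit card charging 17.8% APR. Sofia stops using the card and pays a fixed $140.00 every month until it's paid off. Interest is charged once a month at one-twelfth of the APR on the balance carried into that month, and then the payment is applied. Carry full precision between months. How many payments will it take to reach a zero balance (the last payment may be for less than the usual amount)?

Monthly rate r = 17.8%/12 = 1.48333% = 0.0148333.
Recurrence: B ← B·(1+r) − $140.00.
Month 1: interest $57.26; balance after payment $3,777.26.
Month 2: interest $56.03; balance after payment $3,693.29.
Closed form: n = −ln(1 − rB₀/P)/ln(1+r) = −ln(0.59102)/ln(1.01483) ≈ 35.716, so the balance reaches zero during payment 36.

36 payments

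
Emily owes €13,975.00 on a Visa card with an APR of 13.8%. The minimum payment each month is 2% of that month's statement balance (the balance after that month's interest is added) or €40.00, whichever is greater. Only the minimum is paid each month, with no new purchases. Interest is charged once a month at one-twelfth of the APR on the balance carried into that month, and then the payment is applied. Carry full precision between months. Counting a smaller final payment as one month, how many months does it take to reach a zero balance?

297 months

Monthly rate r = 13.8%/12 = 1.15% = 0.0115.
While 2% of the post-interest balance exceeds €40.00, each month B ← (B·(1+r))·(1 − 0.02), i.e. B shrinks by the factor (1+r)·0.98 = 0.99127.
This holds for months 1–224. Entering month 225 the balance is €1,960.43; 2% of the post-interest balance is now below €40.00, so the flat €40.00 minimum applies from here.
From month 225 a fixed €40.00 at rate r clears €1,960.43 in 73 more payments. Total: 224 + 73 = 297 months.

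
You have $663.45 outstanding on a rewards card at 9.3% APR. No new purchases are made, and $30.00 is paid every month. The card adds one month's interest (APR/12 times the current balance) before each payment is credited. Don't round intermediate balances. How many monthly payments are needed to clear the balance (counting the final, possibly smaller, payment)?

Monthly rate r = 9.3%/12 = 0.775% = 0.00775.
Recurrence: B ← B·(1+r) − $30.00.
Month 1: interest $5.14; balance after payment $638.59.
Month 2: interest $4.95; balance after payment $613.54.
Closed form: n = −ln(1 − rB₀/P)/ln(1+r) = −ln(0.82861)/ln(1.00775) ≈ 24.353, so the balance reaches zero during payment 25.

25 payments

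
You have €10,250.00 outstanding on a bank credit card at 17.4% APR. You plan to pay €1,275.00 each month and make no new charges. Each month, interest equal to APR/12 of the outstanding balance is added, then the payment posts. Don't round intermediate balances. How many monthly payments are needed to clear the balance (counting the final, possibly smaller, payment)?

Monthly rate r = 17.4%/12 = 1.45% = 0.0145.
Recurrence: B ← B·(1+r) − €1,275.00.
Month 1: interest €148.62; balance after payment €9,123.62.
Month 2: interest €132.29; balance after payment €7,980.92.
Closed form: n = −ln(1 − rB₀/P)/ln(1+r) = −ln(0.88343)/ln(1.0145) ≈ 8.610, so the balance reaches zero during payment 9.

9 months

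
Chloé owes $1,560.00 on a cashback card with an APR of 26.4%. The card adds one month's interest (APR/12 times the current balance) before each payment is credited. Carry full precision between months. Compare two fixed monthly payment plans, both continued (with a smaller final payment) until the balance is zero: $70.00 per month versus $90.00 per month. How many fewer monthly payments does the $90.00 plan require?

8 fewer payments

Monthly rate r = 26.4%/12 = 2.2% = 0.022.
At $70.00/mo: n = ⌈−ln(1 − rB₀/P)/ln(1+r)⌉ = 31 payments (last $67.77); total interest = total paid − $1,560.00 = $607.77.
At $90.00/mo: 23 payments (last $6.00); total interest $426.00.
Payments saved = 31 − 23 = 8.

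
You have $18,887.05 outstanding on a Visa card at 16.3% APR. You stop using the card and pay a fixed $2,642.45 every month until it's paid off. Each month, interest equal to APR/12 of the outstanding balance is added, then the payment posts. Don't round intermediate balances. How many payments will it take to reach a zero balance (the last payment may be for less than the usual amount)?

8 months

Monthly rate r = 16.3%/12 = 1.35833% = 0.0135833.
Recurrence: B ← B·(1+r) − $2,642.45.
Month 1: interest $256.55; balance after payment $16,501.15.
Month 2: interest $224.14; balance after payment $14,082.84.
Closed form: n = −ln(1 − rB₀/P)/ln(1+r) = −ln(0.90291)/ln(1.01358) ≈ 7.570, so the balance reaches zero during payment 8.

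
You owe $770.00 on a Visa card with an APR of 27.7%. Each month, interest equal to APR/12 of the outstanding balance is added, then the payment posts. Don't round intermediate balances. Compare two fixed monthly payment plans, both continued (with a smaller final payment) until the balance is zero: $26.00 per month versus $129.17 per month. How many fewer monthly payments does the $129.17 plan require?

44 fewer payments

Monthly rate r = 27.7%/12 = 2.30833% = 0.0230833.
At $26.00/mo: n = ⌈−ln(1 − rB₀/P)/ln(1+r)⌉ = 51 payments (last $11.20); total interest = total paid − $770.00 = $541.20.
At $129.17/mo: 7 payments (last $63.27); total interest $68.29.
Payments saved = 51 − 7 = 44.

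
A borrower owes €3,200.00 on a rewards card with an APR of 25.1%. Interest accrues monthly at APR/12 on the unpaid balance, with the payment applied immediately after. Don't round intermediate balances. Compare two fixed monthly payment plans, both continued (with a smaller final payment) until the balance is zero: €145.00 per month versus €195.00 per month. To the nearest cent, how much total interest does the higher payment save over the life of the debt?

€376.11

Monthly rate r = 25.1%/12 = 2.09167% = 0.0209167.
At €145.00/mo: n = ⌈−ln(1 − rB₀/P)/ln(1+r)⌉ = 30 payments (last €132.12); total interest = total paid − €3,200.00 = €1,137.12.
At €195.00/mo: 21 payments (last €61.01); total interest €761.01.
Interest saved = €1,137.12 − €761.01 = €376.11.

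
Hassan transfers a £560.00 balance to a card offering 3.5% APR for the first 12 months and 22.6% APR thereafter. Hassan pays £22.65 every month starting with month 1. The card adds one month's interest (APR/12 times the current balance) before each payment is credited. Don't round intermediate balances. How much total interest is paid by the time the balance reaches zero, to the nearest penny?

Promo months 1–12 at r₀ = 3.5%/12 = 0.00291667; months 13+ at r₁ = 22.6%/12 = 0.0188333.
After month 12: iterate B ← B·(1+r₀) − £22.65 for 12 months → £303.71.
Then at r₁ with £22.65/mo: n₂ = −ln(1 − r₁·B/P)/ln(1+r₁) ≈ 15.60 → 16 more payments.
Total paid = 27·£22.65 + £13.64 = £625.19; interest = £625.19 − £560.00 = £65.19.

£65.19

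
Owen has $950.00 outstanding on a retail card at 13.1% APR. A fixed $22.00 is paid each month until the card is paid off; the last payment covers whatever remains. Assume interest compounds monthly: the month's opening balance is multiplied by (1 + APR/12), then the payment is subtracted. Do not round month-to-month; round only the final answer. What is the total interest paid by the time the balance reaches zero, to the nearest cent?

Monthly rate r = 13.1%/12 = 1.09167% = 0.0109167.
Payoff takes n = ⌈−ln(1 − rB₀/P)/ln(1+r)⌉ = ⌈58.718⌉ = 59 payments; the last is $15.81.
Total paid = 58·$22.00 + $15.81 = $1,291.81.
Total interest = total paid − principal = $1,291.81 − $950.00 = $341.81.

$341.81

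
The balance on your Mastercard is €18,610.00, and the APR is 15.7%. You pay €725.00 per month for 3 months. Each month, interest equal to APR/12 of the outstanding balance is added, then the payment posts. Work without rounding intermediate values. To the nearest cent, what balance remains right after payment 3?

Monthly rate r = 15.7%/12 = 1.30833% = 0.0130833.
Each month: B ← B·(1+r) − €725.00.
Month 1: interest €243.48; balance after payment €18,128.48.
Month 2: interest €237.18; balance after payment €17,640.66.
Month 3: interest €230.80; balance after payment €17,146.46.

€17,146.46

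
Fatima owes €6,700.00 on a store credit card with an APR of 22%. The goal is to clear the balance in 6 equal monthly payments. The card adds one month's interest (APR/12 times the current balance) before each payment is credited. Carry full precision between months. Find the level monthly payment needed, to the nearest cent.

Monthly rate r = 22%/12 = 1.83333% = 0.0183333.
Level-payment amortization: P = B₀·r / (1 − (1+r)^(−n)) = 6700.00·0.0183333 / (1 − 1.01833^(−6)).
Denominator 1 − (1+r)^(−6) = 0.103273011.
P = 122.833 / 0.103273011 ≈ 1189.40.

€1,189.40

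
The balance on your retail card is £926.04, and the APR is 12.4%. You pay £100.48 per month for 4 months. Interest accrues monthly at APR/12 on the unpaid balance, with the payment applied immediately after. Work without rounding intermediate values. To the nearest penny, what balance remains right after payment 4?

£556.72

Monthly rate r = 12.4%/12 = 1.03333% = 0.0103333.
Each month: B ← B·(1+r) − £100.48.
Month 1: interest £9.57; balance after payment £835.13.
Month 2: interest £8.63; balance after payment £743.28.
Month 3: interest £7.68; balance after payment £650.48.
Month 4: interest £6.72; balance after payment £556.72.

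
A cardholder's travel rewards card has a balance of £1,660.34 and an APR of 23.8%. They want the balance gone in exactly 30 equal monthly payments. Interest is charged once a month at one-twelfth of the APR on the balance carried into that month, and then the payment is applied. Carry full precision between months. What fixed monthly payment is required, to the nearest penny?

Monthly rate r = 23.8%/12 = 1.98333% = 0.0198333.
Level-payment amortization: P = B₀·r / (1 − (1+r)^(−n)) = 1660.34·0.0198333 / (1 − 1.01983^(−30)).
Denominator 1 − (1+r)^(−30) = 0.445216015.
P = 32.9301 / 0.445216015 ≈ 73.96.

£73.96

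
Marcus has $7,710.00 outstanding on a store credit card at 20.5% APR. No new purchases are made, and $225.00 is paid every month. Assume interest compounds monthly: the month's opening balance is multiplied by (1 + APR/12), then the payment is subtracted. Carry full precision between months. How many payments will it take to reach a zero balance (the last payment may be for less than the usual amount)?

52 months

Monthly rate r = 20.5%/12 = 1.70833% = 0.0170833.
Recurrence: B ← B·(1+r) − $225.00.
Month 1: interest $131.71; balance after payment $7,616.71.
Month 2: interest $130.12; balance after payment $7,521.83.
Closed form: n = −ln(1 − rB₀/P)/ln(1+r) = −ln(0.41461)/ln(1.01708) ≈ 51.975, so the balance reaches zero during payment 52.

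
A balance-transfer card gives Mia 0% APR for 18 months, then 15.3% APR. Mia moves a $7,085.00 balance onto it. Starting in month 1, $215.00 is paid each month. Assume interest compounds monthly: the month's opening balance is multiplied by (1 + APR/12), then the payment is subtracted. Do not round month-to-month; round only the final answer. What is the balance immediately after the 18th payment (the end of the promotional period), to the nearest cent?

Promo months 1–18 at r₀ = 0%/12 = 0; months 19+ at r₁ = 15.3%/12 = 0.01275.
After month 18 (no interest yet): B = $7,085.00 − 18·$215.00 = $3,215.00.

$3,215.00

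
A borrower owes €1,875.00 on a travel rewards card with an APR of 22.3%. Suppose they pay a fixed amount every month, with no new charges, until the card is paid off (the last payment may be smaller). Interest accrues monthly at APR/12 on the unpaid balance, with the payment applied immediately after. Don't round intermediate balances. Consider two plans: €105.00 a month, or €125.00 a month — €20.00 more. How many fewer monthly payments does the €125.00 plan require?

Monthly rate r = 22.3%/12 = 1.85833% = 0.0185833.
At €105.00/mo: n = ⌈−ln(1 − rB₀/P)/ln(1+r)⌉ = 22 payments (last €94.56); total interest = total paid − €1,875.00 = €424.56.
At €125.00/mo: 18 payments (last €93.58); total interest €343.58.
Payments saved = 22 − 18 = 4.

4 fewer payments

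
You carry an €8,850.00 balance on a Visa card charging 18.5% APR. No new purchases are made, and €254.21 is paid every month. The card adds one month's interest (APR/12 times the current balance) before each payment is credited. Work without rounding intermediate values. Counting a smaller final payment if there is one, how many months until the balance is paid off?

51 months

Monthly rate r = 18.5%/12 = 1.54167% = 0.0154167.
Recurrence: B ← B·(1+r) − €254.21.
Month 1: interest €136.44; balance after payment €8,732.23.
Month 2: interest €134.62; balance after payment €8,612.64.
Closed form: n = −ln(1 − rB₀/P)/ln(1+r) = −ln(0.46329)/ln(1.01542) ≈ 50.291, so the balance reaches zero during payment 51.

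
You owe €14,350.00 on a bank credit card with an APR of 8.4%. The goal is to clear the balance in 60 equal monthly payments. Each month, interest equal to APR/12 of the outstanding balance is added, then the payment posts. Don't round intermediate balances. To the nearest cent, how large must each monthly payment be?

€293.72

Monthly rate r = 8.4%/12 = 0.7% = 0.007.
Level-payment amortization: P = B₀·r / (1 − (1+r)^(−n)) = 14350.00·0.007 / (1 − 1.007^(−60)).
Denominator 1 − (1+r)^(−60) = 0.341991101.
P = 100.45 / 0.341991101 ≈ 293.72.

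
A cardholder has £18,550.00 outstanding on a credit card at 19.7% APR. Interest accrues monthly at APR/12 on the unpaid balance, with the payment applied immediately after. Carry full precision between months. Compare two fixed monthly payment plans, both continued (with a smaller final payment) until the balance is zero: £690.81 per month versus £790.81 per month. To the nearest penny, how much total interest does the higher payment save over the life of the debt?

£1,045.64

Monthly rate r = 19.7%/12 = 1.64167% = 0.0164167.
At £690.81/mo: n = ⌈−ln(1 − rB₀/P)/ln(1+r)⌉ = 36 payments (last £484.06); total interest = total paid − £18,550.00 = £6,112.41.
At £790.81/mo: 30 payments (last £683.28); total interest £5,066.77.
Interest saved = £6,112.41 − £5,066.77 = £1,045.64.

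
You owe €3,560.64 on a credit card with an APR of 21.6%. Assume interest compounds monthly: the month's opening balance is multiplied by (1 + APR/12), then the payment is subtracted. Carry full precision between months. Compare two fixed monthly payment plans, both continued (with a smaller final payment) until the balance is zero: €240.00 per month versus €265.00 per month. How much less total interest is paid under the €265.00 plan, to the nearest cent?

Monthly rate r = 21.6%/12 = 1.8% = 0.018.
At €240.00/mo: n = ⌈−ln(1 − rB₀/P)/ln(1+r)⌉ = 18 payments (last €100.02); total interest = total paid − €3,560.64 = €619.38.
At €265.00/mo: 16 payments (last €138.46); total interest €552.82.
Interest saved = €619.38 − €552.82 = €66.56.

€66.56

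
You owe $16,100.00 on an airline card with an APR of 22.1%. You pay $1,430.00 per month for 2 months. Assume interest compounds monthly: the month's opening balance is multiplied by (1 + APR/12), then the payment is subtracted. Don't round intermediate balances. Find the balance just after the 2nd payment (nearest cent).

Monthly rate r = 22.1%/12 = 1.84167% = 0.0184167.
Each month: B ← B·(1+r) − $1,430.00.
Month 1: interest $296.51; balance after payment $14,966.51.
Month 2: interest $275.63; balance after payment $13,812.14.

$13,812.14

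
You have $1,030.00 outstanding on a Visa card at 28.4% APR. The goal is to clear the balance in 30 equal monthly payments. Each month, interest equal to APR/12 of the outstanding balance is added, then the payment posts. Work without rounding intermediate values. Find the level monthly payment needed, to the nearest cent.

Monthly rate r = 28.4%/12 = 2.36667% = 0.0236667.
Level-payment amortization: P = B₀·r / (1 − (1+r)^(−n)) = 1030.00·0.0236667 / (1 − 1.02367^(−30)).
Denominator 1 − (1+r)^(−30) = 0.504272344.
P = 24.3767 / 0.504272344 ≈ 48.34.

$48.34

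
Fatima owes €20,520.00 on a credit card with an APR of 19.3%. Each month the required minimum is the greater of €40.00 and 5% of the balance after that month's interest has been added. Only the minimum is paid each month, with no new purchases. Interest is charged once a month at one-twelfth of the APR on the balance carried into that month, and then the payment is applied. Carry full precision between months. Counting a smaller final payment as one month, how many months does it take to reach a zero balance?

117 months

Monthly rate r = 19.3%/12 = 1.60833% = 0.0160833.
While 5% of the post-interest balance exceeds €40.00, each month B ← (B·(1+r))·(1 − 0.05), i.e. B shrinks by the factor (1+r)·0.95 = 0.96528.
This holds for months 1–93. Entering month 94 the balance is €767.19; 5% of the post-interest balance is now below €40.00, so the flat €40.00 minimum applies from here.
From month 94 a fixed €40.00 at rate r clears €767.19 in 24 more payments. Total: 93 + 24 = 117 months.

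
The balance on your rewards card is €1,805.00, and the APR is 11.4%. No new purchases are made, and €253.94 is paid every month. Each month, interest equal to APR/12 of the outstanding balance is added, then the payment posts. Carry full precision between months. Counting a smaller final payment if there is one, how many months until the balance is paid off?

8 payments

Monthly rate r = 11.4%/12 = 0.95% = 0.0095.
Recurrence: B ← B·(1+r) − €253.94.
Month 1: interest €17.15; balance after payment €1,568.21.
Month 2: interest €14.90; balance after payment €1,329.17.
Closed form: n = −ln(1 − rB₀/P)/ln(1+r) = −ln(0.93247)/ln(1.0095) ≈ 7.394, so the balance reaches zero during payment 8.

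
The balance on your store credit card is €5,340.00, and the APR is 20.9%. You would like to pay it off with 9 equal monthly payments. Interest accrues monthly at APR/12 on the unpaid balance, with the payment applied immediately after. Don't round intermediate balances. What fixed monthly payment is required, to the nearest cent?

€646.19

Monthly rate r = 20.9%/12 = 1.74167% = 0.0174167.
Level-payment amortization: P = B₀·r / (1 − (1+r)^(−n)) = 5340.00·0.0174167 / (1 − 1.01742^(−9)).
Denominator 1 − (1+r)^(−9) = 0.143927846.
P = 93.005 / 0.143927846 ≈ 646.19.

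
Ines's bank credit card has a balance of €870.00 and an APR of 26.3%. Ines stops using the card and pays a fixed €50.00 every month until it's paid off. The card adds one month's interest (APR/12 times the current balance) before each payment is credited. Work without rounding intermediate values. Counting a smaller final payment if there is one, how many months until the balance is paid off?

23 payments

Monthly rate r = 26.3%/12 = 2.19167% = 0.0219167.
Recurrence: B ← B·(1+r) − €50.00.
Month 1: interest €19.07; balance after payment €839.07.
Month 2: interest €18.39; balance after payment €807.46.
Closed form: n = −ln(1 − rB₀/P)/ln(1+r) = −ln(0.61865)/ln(1.02192) ≈ 22.150, so the balance reaches zero during payment 23.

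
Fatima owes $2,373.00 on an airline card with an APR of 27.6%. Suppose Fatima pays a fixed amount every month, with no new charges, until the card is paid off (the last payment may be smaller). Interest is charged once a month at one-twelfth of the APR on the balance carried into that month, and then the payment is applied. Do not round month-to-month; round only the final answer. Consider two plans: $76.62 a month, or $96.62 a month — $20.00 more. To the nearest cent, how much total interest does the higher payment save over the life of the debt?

Monthly rate r = 27.6%/12 = 2.3% = 0.023.
At $76.62/mo: n = ⌈−ln(1 − rB₀/P)/ln(1+r)⌉ = 55 payments (last $60.87); total interest = total paid − $2,373.00 = $1,825.35.
At $96.62/mo: 37 payments (last $57.71); total interest $1,163.03.
Interest saved = $1,825.35 − $1,163.03 = $662.32.

$662.32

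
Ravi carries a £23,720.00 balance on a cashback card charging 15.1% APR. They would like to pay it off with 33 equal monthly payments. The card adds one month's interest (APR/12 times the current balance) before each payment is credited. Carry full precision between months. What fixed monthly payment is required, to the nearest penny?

£882.77

Monthly rate r = 15.1%/12 = 1.25833% = 0.0125833.
Level-payment amortization: P = B₀·r / (1 − (1+r)^(−n)) = 23720.00·0.0125833 / (1 − 1.01258^(−33)).
Denominator 1 − (1+r)^(−33) = 0.338112116.
P = 298.477 / 0.338112116 ≈ 882.77.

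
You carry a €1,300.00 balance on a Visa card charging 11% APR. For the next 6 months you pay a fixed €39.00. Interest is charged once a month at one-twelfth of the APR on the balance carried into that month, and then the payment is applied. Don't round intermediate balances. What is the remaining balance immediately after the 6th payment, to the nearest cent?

€1,133.73

Monthly rate r = 11%/12 = 0.916667% = 0.00916667.
Each month: B ← B·(1+r) − €39.00.
Month 1: interest €11.92; balance after payment €1,272.92.
Month 2: interest €11.67; balance after payment €1,245.59.
Month 3: interest €11.42; balance after payment €1,218.00.
Month 4: interest €11.17; balance after payment €1,190.17.
Month 5: interest €10.91; balance after payment €1,162.08.
Month 6: interest €10.65; balance after payment €1,133.73.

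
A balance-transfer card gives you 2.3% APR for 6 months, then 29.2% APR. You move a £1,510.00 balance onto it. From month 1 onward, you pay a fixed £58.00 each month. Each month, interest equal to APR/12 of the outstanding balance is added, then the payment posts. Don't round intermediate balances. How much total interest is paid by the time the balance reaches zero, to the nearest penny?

£482.15

Promo months 1–6 at r₀ = 2.3%/12 = 0.00191667; months 7+ at r₁ = 29.2%/12 = 0.0243333.
After month 6: iterate B ← B·(1+r₀) − £58.00 for 6 months → £1,177.78.
Then at r₁ with £58.00/mo: n₂ = −ln(1 − r₁·B/P)/ln(1+r₁) ≈ 28.34 → 29 more payments.
Total paid = 34·£58.00 + £20.15 = £1,992.15; interest = £1,992.15 − £1,510.00 = £482.15.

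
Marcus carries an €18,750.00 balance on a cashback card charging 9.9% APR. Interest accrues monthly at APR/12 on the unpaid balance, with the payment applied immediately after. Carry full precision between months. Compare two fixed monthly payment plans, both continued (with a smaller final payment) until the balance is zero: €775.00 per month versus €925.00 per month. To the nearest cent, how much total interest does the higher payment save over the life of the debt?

Monthly rate r = 9.9%/12 = 0.825% = 0.00825.
At €775.00/mo: n = ⌈−ln(1 − rB₀/P)/ln(1+r)⌉ = 28 payments (last €76.07); total interest = total paid − €18,750.00 = €2,251.07.
At €925.00/mo: 23 payments (last €253.17); total interest €1,853.17.
Interest saved = €2,251.07 − €1,853.17 = €397.90.

€397.90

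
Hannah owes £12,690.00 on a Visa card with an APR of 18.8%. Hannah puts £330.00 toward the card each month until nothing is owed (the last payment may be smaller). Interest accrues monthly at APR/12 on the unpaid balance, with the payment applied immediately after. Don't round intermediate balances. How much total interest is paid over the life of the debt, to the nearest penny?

Monthly rate r = 18.8%/12 = 1.56667% = 0.0156667.
Payoff takes n = ⌈−ln(1 − rB₀/P)/ln(1+r)⌉ = ⌈59.340⌉ = 60 payments; the last is £112.63.
Total paid = 59·£330.00 + £112.63 = £19,582.63.
Total interest = total paid − principal = £19,582.63 − £12,690.00 = £6,892.63.

£6,892.63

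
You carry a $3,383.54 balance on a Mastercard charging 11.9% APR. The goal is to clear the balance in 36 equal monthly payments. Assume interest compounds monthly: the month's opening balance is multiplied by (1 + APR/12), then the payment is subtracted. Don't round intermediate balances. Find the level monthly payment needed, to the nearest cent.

$112.22

Monthly rate r = 11.9%/12 = 0.991667% = 0.00991667.
Level-payment amortization: P = B₀·r / (1 − (1+r)^(−n)) = 3383.54·0.00991667 / (1 − 1.00992^(−36)).
Denominator 1 − (1+r)^(−36) = 0.298995864.
P = 33.5534 / 0.298995864 ≈ 112.22.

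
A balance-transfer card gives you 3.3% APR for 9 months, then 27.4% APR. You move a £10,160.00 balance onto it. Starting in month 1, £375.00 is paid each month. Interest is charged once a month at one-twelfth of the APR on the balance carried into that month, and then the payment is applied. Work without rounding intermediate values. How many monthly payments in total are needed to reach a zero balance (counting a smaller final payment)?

34 months

Promo months 1–9 at r₀ = 3.3%/12 = 0.00275; months 10+ at r₁ = 27.4%/12 = 0.0228333.
After month 9: iterate B ← B·(1+r₀) − £375.00 for 9 months → £7,001.88.
Then at r₁ with £375.00/mo: n₂ = −ln(1 − r₁·B/P)/ln(1+r₁) ≈ 24.61 → 25 more payments.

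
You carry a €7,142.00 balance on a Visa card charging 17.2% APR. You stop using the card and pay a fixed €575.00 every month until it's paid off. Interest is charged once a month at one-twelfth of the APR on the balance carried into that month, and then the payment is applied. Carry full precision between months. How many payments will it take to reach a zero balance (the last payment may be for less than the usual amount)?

Monthly rate r = 17.2%/12 = 1.43333% = 0.0143333.
Recurrence: B ← B·(1+r) − €575.00.
Month 1: interest €102.37; balance after payment €6,669.37.
Month 2: interest €95.59; balance after payment €6,189.96.
Closed form: n = −ln(1 − rB₀/P)/ln(1+r) = −ln(0.82197)/ln(1.01433) ≈ 13.776, so the balance reaches zero during payment 14.

14 payments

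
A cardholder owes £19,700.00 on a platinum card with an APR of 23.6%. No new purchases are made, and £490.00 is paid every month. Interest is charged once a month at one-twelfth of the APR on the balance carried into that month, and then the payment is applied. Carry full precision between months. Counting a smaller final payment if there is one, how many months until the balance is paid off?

81 months

Monthly rate r = 23.6%/12 = 1.96667% = 0.0196667.
Recurrence: B ← B·(1+r) − £490.00.
Month 1: interest £387.43; balance after payment £19,597.43.
Month 2: interest £385.42; balance after payment £19,492.85.
Closed form: n = −ln(1 − rB₀/P)/ln(1+r) = −ln(0.20932)/ln(1.01967) ≈ 80.299, so the balance reaches zero during payment 81.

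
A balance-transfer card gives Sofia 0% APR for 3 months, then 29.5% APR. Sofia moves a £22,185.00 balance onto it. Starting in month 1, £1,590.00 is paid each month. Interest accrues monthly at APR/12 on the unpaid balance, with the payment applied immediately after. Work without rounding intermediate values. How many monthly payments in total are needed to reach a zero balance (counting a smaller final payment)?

16 months

Promo months 1–3 at r₀ = 0%/12 = 0; months 4+ at r₁ = 29.5%/12 = 0.0245833.
After month 3 (no interest yet): B = £22,185.00 − 3·£1,590.00 = £17,415.00.
Then at r₁ with £1,590.00/mo: n₂ = −ln(1 − r₁·B/P)/ln(1+r₁) ≈ 12.92 → 13 more payments.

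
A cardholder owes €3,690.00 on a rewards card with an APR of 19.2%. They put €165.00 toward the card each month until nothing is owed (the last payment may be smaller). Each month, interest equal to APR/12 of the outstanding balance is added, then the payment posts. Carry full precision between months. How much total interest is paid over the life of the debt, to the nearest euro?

€914

Monthly rate r = 19.2%/12 = 1.6% = 0.016.
Payoff takes n = ⌈−ln(1 − rB₀/P)/ln(1+r)⌉ = ⌈27.901⌉ = 28 payments; the last is €148.80.
Total paid = 27·€165.00 + €148.80 = €4,603.80.
Total interest = total paid − principal = €4,603.80 − €3,690.00 = €913.80.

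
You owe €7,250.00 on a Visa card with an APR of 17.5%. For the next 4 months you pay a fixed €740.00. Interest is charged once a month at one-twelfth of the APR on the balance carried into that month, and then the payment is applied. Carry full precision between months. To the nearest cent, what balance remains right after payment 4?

Monthly rate r = 17.5%/12 = 1.45833% = 0.0145833.
Each month: B ← B·(1+r) − €740.00.
Month 1: interest €105.73; balance after payment €6,615.73.
Month 2: interest €96.48; balance after payment €5,972.21.
Month 3: interest €87.09; balance after payment €5,319.30.
Month 4: interest €77.57; balance after payment €4,656.88.

€4,656.88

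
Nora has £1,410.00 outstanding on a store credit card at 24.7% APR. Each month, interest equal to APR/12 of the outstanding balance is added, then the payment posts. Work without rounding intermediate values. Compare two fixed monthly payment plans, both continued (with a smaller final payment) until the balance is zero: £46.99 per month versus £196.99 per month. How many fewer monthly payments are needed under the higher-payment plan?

Monthly rate r = 24.7%/12 = 2.05833% = 0.0205833.
At £46.99/mo: n = ⌈−ln(1 − rB₀/P)/ln(1+r)⌉ = 48 payments (last £8.78); total interest = total paid − £1,410.00 = £807.31.
At £196.99/mo: 8 payments (last £162.36); total interest £131.29.
Payments saved = 48 − 8 = 40.

40 fewer payments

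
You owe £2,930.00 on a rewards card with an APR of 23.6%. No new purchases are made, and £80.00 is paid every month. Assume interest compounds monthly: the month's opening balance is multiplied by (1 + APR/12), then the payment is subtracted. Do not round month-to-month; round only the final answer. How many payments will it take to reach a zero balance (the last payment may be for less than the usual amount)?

Monthly rate r = 23.6%/12 = 1.96667% = 0.0196667.
Recurrence: B ← B·(1+r) − £80.00.
Month 1: interest £57.62; balance after payment £2,907.62.
Month 2: interest £57.18; balance after payment £2,884.81.
Closed form: n = −ln(1 − rB₀/P)/ln(1+r) = −ln(0.27971)/ln(1.01967) ≈ 65.415, so the balance reaches zero during payment 66.

66 months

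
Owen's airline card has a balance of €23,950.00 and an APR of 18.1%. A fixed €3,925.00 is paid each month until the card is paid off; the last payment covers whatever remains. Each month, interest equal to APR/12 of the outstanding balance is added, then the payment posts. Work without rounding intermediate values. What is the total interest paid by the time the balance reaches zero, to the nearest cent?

Monthly rate r = 18.1%/12 = 1.50833% = 0.0150833.
Payoff takes n = ⌈−ln(1 − rB₀/P)/ln(1+r)⌉ = ⌈6.449⌉ = 7 payments; the last is €1,771.09.
Total paid = 6·€3,925.00 + €1,771.09 = €25,321.09.
Total interest = total paid − principal = €25,321.09 − €23,950.00 = €1,371.09.

€1,371.09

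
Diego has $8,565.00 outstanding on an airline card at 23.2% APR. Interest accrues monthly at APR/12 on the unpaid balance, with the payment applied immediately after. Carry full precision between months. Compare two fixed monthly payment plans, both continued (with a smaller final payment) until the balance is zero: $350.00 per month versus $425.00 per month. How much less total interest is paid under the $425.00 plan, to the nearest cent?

Monthly rate r = 23.2%/12 = 1.93333% = 0.0193333.
At $350.00/mo: n = ⌈−ln(1 − rB₀/P)/ln(1+r)⌉ = 34 payments (last $162.79); total interest = total paid − $8,565.00 = $3,147.79.
At $425.00/mo: 26 payments (last $332.70); total interest $2,392.70.
Interest saved = $3,147.79 − $2,392.70 = $755.09.

$755.09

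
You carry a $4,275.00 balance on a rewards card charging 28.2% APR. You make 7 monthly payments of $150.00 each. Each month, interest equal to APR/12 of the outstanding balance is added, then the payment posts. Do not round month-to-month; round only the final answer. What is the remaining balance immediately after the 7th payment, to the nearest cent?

Monthly rate r = 28.2%/12 = 2.35% = 0.0235.
Each month: B ← B·(1+r) − $150.00.
Month 1: interest $100.46; balance after payment $4,225.46.
Month 2: interest $99.30; balance after payment $4,174.76.
Month 3: interest $98.11; balance after payment $4,122.87.
Month 4: interest $96.89; balance after payment $4,069.76.
Month 5: interest $95.64; balance after payment $4,015.39.
Month 6: interest $94.36; balance after payment $3,959.76.
Month 7: interest $93.05; balance after payment $3,902.81.

$3,902.81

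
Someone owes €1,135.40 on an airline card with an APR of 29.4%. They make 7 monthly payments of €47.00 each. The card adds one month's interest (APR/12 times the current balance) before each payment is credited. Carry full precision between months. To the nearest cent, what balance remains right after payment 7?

€990.84

Monthly rate r = 29.4%/12 = 2.45% = 0.0245.
Each month: B ← B·(1+r) − €47.00.
Month 1: interest €27.82; balance after payment €1,116.22.
Month 2: interest €27.35; balance after payment €1,096.56.
Month 3: interest €26.87; balance after payment €1,076.43.
Month 4: interest €26.37; balance after payment €1,055.80.
Month 5: interest €25.87; balance after payment €1,034.67.
Month 6: interest €25.35; balance after payment €1,013.02.
Month 7: interest €24.82; balance after payment €990.84.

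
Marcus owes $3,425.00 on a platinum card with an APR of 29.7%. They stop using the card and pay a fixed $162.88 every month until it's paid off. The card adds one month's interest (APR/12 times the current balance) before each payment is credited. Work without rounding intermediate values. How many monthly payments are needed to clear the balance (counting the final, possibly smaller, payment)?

31 months

Monthly rate r = 29.7%/12 = 2.475% = 0.02475.
Recurrence: B ← B·(1+r) − $162.88.
Month 1: interest $84.77; balance after payment $3,346.89.
Month 2: interest $82.84; balance after payment $3,266.84.
Closed form: n = −ln(1 − rB₀/P)/ln(1+r) = −ln(0.47956)/ln(1.02475) ≈ 30.058, so the balance reaches zero during payment 31.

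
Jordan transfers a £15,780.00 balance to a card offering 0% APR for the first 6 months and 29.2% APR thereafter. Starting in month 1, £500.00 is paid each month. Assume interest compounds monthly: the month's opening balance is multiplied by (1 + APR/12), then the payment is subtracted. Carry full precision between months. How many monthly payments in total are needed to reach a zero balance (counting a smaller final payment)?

47 payments

Promo months 1–6 at r₀ = 0%/12 = 0; months 7+ at r₁ = 29.2%/12 = 0.0243333.
After month 6 (no interest yet): B = £15,780.00 − 6·£500.00 = £12,780.00.
Then at r₁ with £500.00/mo: n₂ = −ln(1 − r₁·B/P)/ln(1+r₁) ≈ 40.46 → 41 more payments.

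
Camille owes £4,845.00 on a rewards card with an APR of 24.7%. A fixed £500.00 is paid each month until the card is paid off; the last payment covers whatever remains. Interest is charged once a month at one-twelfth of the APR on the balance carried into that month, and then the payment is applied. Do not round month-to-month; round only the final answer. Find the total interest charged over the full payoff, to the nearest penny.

Monthly rate r = 24.7%/12 = 2.05833% = 0.0205833.
Payoff takes n = ⌈−ln(1 − rB₀/P)/ln(1+r)⌉ = ⌈10.919⌉ = 11 payments; the last is £459.68.
Total paid = 10·£500.00 + £459.68 = £5,459.68.
Total interest = total paid − principal = £5,459.68 − £4,845.00 = £614.68.

£614.68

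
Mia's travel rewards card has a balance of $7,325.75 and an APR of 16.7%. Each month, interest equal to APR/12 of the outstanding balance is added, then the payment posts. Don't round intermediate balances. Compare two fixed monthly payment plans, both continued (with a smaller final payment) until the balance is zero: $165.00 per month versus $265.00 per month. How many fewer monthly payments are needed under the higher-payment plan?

Monthly rate r = 16.7%/12 = 1.39167% = 0.0139167.
At $165.00/mo: n = ⌈−ln(1 − rB₀/P)/ln(1+r)⌉ = 70 payments (last $100.41); total interest = total paid − $7,325.75 = $4,159.66.
At $265.00/mo: 36 payments (last $37.57); total interest $1,986.82.
Payments saved = 70 − 36 = 34.

34 fewer payments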